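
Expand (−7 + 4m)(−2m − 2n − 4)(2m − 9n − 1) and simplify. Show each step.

(−7 + 4m)(−2m − 2n − 4)(2m − 9n − 1)
= (14m + 14n + 28 − 8m^2 − 8mn − 16m)(2m − 9n − 1)    [distributive law]
= (−2m + 14n + 28 − 8m^2 − 8mn)(2m − 9n − 1)    [combine like terms]
= −4m^2 + 18mn + 2m + 28mn − 126n^2 − 14n + 56m − 252n − 28 − 16m^3 + 72m^2n + 8m^2 − 16m^2n + 72mn^2 + 8mn    [distributive law]
= 4m^2 + 54mn + 58m − 126n^2 − 266n − 28 − 16m^3 + 56m^2n + 72mn^2    [combine like terms]

4m^2 + 54mn + 58m − 126n^2 − 266n − 28 − 16m^3 + 56m^2n + 72mn^2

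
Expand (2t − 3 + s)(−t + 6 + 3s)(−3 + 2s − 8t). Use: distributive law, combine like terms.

(2t − 3 + s)(−t + 6 + 3s)(−3 + 2s − 8t)
= (−2t² + 12t + 6st + 3t − 18 − 9s − st + 6s + 3s²)(−3 + 2s − 8t)    [distributive law]
= (−2t² + 15t + 5st − 18 − 3s + 3s²)(−3 + 2s − 8t)    [combine like terms]
= 6t² − 4st² + 16t³ − 45t + 30st − 120t² − 15st + 10s²t − 40st² + 54 − 36s + 144t + 9s − 6s² + 24st − 9s² + 6s³ − 24s²t    [distributive law]
= −114t² − 44st² + 16t³ + 99t + 39st − 14s²t + 54 − 27s − 15s² + 6s³    [combine like terms]

−114t² − 44st² + 16t³ + 99t + 39st − 14s²t + 54 − 27s − 15s² + 6s³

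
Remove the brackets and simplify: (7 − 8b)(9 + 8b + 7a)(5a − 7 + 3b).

(7 − 8b)(9 + 8b + 7a)(5a − 7 + 3b)
= (63 + 56b + 49a − 72b − 64b^2 − 56ab)(5a − 7 + 3b)    [distributive law]
= (63 − 16b + 49a − 64b^2 − 56ab)(5a − 7 + 3b)    [combine like terms]
= 315a − 441 + 189b − 80ab + 112b − 48b^2 + 245a^2 − 343a + 147ab − 320ab^2 + 448b^2 − 192b^3 − 280a^2b + 392ab − 168ab^2    [distributive law]
= −28a − 441 + 301b + 459ab + 400b^2 + 245a^2 − 488ab^2 − 192b^3 − 280a^2b    [combine like terms]

−28a − 441 + 301b + 459ab + 400b^2 + 245a^2 − 488ab^2 − 192b^3 − 280a^2b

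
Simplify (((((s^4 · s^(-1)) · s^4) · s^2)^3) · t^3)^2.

(((((s^4 · s^(-1)) · s^4) · s^2)^3) · t^3)^2
= (((((s^4 · s^(-1)) · s^4) · s^2)^3)^2) · ((t^3)^2)    [power of a product]
= ((((s^4 · s^(-1)) · s^4) · s^2)^6) · ((t^3)^2)    [power of a power]
= ((((s^4 · s^(-1)) · s^4)^6) · ((s^2)^6)) · ((t^3)^2)    [power of a product]
= ((((s^4 · s^(-1))^6) · ((s^4)^6)) · ((s^2)^6)) · ((t^3)^2)    [power of a product]
= (((((s^4)^6) · ((s^(-1))^6)) · ((s^4)^6)) · ((s^2)^6)) · ((t^3)^2)    [power of a product]
= (((s^24 · ((s^(-1))^6)) · ((s^4)^6)) · ((s^2)^6)) · ((t^3)^2)    [power of a power]
= (((s^24 · s^(-6)) · ((s^4)^6)) · ((s^2)^6)) · ((t^3)^2)    [power of a power]
= ((s^18 · ((s^4)^6)) · ((s^2)^6)) · ((t^3)^2)    [product of powers]
= ((s^18 · s^24) · ((s^2)^6)) · ((t^3)^2)    [power of a power]
= (s^42 · ((s^2)^6)) · ((t^3)^2)    [product of powers]
= (s^42 · s^12) · ((t^3)^2)    [power of a power]
= s^54 · ((t^3)^2)    [product of powers]
= s^54 · t^6    [power of a power]
= s^54·t^6    [rearrange]

s^54·t^6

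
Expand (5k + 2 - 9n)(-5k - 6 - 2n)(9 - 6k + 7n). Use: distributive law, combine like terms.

(5k + 2 - 9n)(-5k - 6 - 2n)(9 - 6k + 7n)
= (-25k² - 30k - 10kn - 10k - 12 - 4n + 45kn + 54n + 18n²)(9 - 6k + 7n)    [distributive law]
= (-25k² - 40k + 35kn - 12 + 50n + 18n²)(9 - 6k + 7n)    [combine like terms]
= -225k² + 150k³ - 175k²n - 360k + 240k² - 280kn + 315kn - 210k²n + 245kn² - 108 + 72k - 84n + 450n - 300kn + 350n² + 162n² - 108kn² + 126n³    [distributive law]
= 15k² + 150k³ - 385k²n - 288k - 265kn + 137kn² - 108 + 366n + 512n² + 126n³    [combine like terms]

15k² + 150k³ - 385k²n - 288k - 265kn + 137kn² - 108 + 366n + 512n² + 126n³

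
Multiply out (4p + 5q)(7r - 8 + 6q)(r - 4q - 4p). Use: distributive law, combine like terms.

28pr^2 - 228pqr - 112p^2r - 32pr + 288pq + 128p^2 - 216pq^2 - 96p^2q + 35qr^2 - 110q^2r - 40qr + 160q^2 - 120q^3

(4p + 5q)(7r - 8 + 6q)(r - 4q - 4p)
= (28pr - 32p + 24pq + 35qr - 40q + 30q^2)(r - 4q - 4p)    [distributive law]
= 28pr^2 - 112pqr - 112p^2r - 32pr + 128pq + 128p^2 + 24pqr - 96pq^2 - 96p^2q + 35qr^2 - 140q^2r - 140pqr - 40qr + 160q^2 + 160pq + 30q^2r - 120q^3 - 120pq^2    [distributive law]
= 28pr^2 - 228pqr - 112p^2r - 32pr + 288pq + 128p^2 - 216pq^2 - 96p^2q + 35qr^2 - 110q^2r - 40qr + 160q^2 - 120q^3    [combine like terms]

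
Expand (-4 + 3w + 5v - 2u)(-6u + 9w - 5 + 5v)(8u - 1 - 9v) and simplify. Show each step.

260u² + 126u - 626uv - 372uw + 51w + 399vw - 20 - 135v + 380v² - 288u²w + 804uvw + 216uw² - 27w² - 243vw² - 540v²w - 428u²v + 560uv² - 225v³ + 96u³

(-4 + 3w + 5v - 2u)(-6u + 9w - 5 + 5v)(8u - 1 - 9v)
= (24u - 36w + 20 - 20v - 18uw + 27w² - 15w + 15vw - 30uv + 45vw - 25v + 25v² + 12u² - 18uw + 10u - 10uv)(8u - 1 - 9v)    [distributive law]
= (34u - 51w + 20 - 45v - 36uw + 27w² + 60vw - 40uv + 25v² + 12u²)(8u - 1 - 9v)    [combine like terms]
= 272u² - 34u - 306uv - 408uw + 51w + 459vw + 160u - 20 - 180v - 360uv + 45v + 405v² - 288u²w + 36uw + 324uvw + 216uw² - 27w² - 243vw² + 480uvw - 60vw - 540v²w - 320u²v + 40uv + 360uv² + 200uv² - 25v² - 225v³ + 96u³ - 12u² - 108u²v    [distributive law]
= 260u² + 126u - 626uv - 372uw + 51w + 399vw - 20 - 135v + 380v² - 288u²w + 804uvw + 216uw² - 27w² - 243vw² - 540v²w - 428u²v + 560uv² - 225v³ + 96u³    [combine like terms]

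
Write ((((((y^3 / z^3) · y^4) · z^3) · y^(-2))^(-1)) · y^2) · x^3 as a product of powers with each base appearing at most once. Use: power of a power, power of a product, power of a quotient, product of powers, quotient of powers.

x^3y^(-3)

((((((y^3 / z^3) · y^4) · z^3) · y^(-2))^(-1)) · y^2) · x^3
= ((((((y^3 / z^3) · y^4) · z^3)^(-1)) · ((y^(-2))^(-1))) · y^2) · x^3    [power of a product]
= ((((((y^3 / z^3) · y^4)^(-1)) · ((z^3)^(-1))) · ((y^(-2))^(-1))) · y^2) · x^3    [power of a product]
= ((((((y^3 / z^3)^(-1)) · ((y^4)^(-1))) · ((z^3)^(-1))) · ((y^(-2))^(-1))) · y^2) · x^3    [power of a product]
= (((((((y^3)^(-1)) / ((z^3)^(-1))) · ((y^4)^(-1))) · ((z^3)^(-1))) · ((y^(-2))^(-1))) · y^2) · x^3    [power of a quotient]
= (((((y^(-3) / ((z^3)^(-1))) · ((y^4)^(-1))) · ((z^3)^(-1))) · ((y^(-2))^(-1))) · y^2) · x^3    [power of a power]
= (((((y^(-3) / z^(-3)) · ((y^4)^(-1))) · ((z^3)^(-1))) · ((y^(-2))^(-1))) · y^2) · x^3    [power of a power]
= (((((y^(-3) / z^(-3)) · y^(-4)) · ((z^3)^(-1))) · ((y^(-2))^(-1))) · y^2) · x^3    [power of a power]
= (((((y^(-3) / z^(-3)) · y^(-4)) · z^(-3)) · ((y^(-2))^(-1))) · y^2) · x^3    [power of a power]
= (((((y^(-3) / z^(-3)) · y^(-4)) · z^(-3)) · y^2) · y^2) · x^3    [power of a power]
= x^3y^(-3)    [quotient of powers; product of powers]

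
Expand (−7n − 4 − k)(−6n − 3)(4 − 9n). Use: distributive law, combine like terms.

−237n^2 − 378n^3 + 72n + 48 − 3kn − 54kn^2 + 12k

(−7n − 4 − k)(−6n − 3)(4 − 9n)
= (42n^2 + 21n + 24n + 12 + 6kn + 3k)(4 − 9n)    [distributive law]
= (42n^2 + 45n + 12 + 6kn + 3k)(4 − 9n)    [combine like terms]
= 168n^2 − 378n^3 + 180n − 405n^2 + 48 − 108n + 24kn − 54kn^2 + 12k − 27kn    [distributive law]
= −237n^2 − 378n^3 + 72n + 48 − 3kn − 54kn^2 + 12k    [combine like terms]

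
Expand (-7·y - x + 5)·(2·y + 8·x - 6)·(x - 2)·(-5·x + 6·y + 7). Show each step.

-278·x²·y² - 84·x·y³ + 770·x·y² + 168·y³ - 428·y² + 242·x³·y - 874·x²·y + 964·x·y - 368·y + 40·x⁴ - 366·x³ + 1044·x² - 1154·x + 420

(-7·y - x + 5)·(2·y + 8·x - 6)·(x - 2)·(-5·x + 6·y + 7)
= (-14·y² - 56·x·y + 42·y - 2·x·y - 8·x² + 6·x + 10·y + 40·x - 30)·(x - 2)·(-5·x + 6·y + 7)    [distributive law]
= (-14·y² - 58·x·y + 52·y - 8·x² + 46·x - 30)·(x - 2)·(-5·x + 6·y + 7)    [combine like terms]
= (-14·x·y² + 28·y² - 58·x²·y + 116·x·y + 52·x·y - 104·y - 8·x³ + 16·x² + 46·x² - 92·x - 30·x + 60)·(-5·x + 6·y + 7)    [distributive law]
= (-14·x·y² + 28·y² - 58·x²·y + 168·x·y - 104·y - 8·x³ + 62·x² - 122·x + 60)·(-5·x + 6·y + 7)    [combine like terms]
= 70·x²·y² - 84·x·y³ - 98·x·y² - 140·x·y² + 168·y³ + 196·y² + 290·x³·y - 348·x²·y² - 406·x²·y - 840·x²·y + 1008·x·y² + 1176·x·y + 520·x·y - 624·y² - 728·y + 40·x⁴ - 48·x³·y - 56·x³ - 310·x³ + 372·x²·y + 434·x² + 610·x² - 732·x·y - 854·x - 300·x + 360·y + 420    [distributive law]
= -278·x²·y² - 84·x·y³ + 770·x·y² + 168·y³ - 428·y² + 242·x³·y - 874·x²·y + 964·x·y - 368·y + 40·x⁴ - 366·x³ + 1044·x² - 1154·x + 420    [combine like terms]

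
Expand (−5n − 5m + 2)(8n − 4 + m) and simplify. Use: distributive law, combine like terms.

−40n^2 + 36n − 45mn + 22m − 5m^2 − 8

(−5n − 5m + 2)(8n − 4 + m)
= −40n^2 + 20n − 5mn − 40mn + 20m − 5m^2 + 16n − 8 + 2m    [distributive law]
= −40n^2 + 36n − 45mn + 22m − 5m^2 − 8    [combine like terms]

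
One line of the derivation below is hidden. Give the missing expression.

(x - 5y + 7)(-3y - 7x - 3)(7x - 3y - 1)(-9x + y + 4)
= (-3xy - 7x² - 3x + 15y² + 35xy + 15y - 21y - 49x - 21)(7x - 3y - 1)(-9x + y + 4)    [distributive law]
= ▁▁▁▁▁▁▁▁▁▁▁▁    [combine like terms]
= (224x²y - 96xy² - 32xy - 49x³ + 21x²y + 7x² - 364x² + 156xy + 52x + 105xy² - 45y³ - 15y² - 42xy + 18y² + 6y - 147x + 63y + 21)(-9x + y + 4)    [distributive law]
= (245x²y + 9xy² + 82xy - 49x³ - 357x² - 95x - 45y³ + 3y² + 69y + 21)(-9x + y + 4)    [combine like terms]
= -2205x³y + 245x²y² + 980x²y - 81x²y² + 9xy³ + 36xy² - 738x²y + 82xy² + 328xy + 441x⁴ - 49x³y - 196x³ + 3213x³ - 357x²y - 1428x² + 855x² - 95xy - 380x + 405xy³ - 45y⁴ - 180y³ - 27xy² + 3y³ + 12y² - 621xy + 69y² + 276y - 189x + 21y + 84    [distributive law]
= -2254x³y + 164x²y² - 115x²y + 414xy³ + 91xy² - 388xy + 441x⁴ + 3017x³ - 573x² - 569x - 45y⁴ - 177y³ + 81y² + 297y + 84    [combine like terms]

By combine like terms:

(32xy - 7x² - 52x + 15y² - 6y - 21)(7x - 3y - 1)(-9x + y + 4)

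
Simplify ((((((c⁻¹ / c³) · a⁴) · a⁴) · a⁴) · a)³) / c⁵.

a³⁹·c⁻¹⁷

((((((c⁻¹ / c³) · a⁴) · a⁴) · a⁴) · a)³) / c⁵
= ((((((c⁻¹ / c³) · a⁴) · a⁴) · a⁴)³) · (a³)) / c⁵    [power of a product]
= ((((((c⁻¹ / c³) · a⁴) · a⁴)³) · ((a⁴)³)) · (a³)) / c⁵    [power of a product]
= ((((((c⁻¹ / c³) · a⁴)³) · ((a⁴)³)) · ((a⁴)³)) · (a³)) / c⁵    [power of a product]
= ((((((c⁻¹ / c³)³) · ((a⁴)³)) · ((a⁴)³)) · ((a⁴)³)) · (a³)) / c⁵    [power of a product]
= (((((((c⁻¹)³) / ((c³)³)) · ((a⁴)³)) · ((a⁴)³)) · ((a⁴)³)) · (a³)) / c⁵    [power of a quotient]
= (((((c⁻³ / ((c³)³)) · ((a⁴)³)) · ((a⁴)³)) · ((a⁴)³)) · (a³)) / c⁵    [power of a power]
= (((((c⁻³ / c⁹) · ((a⁴)³)) · ((a⁴)³)) · ((a⁴)³)) · (a³)) / c⁵    [power of a power]
= ((((c⁻¹² · ((a⁴)³)) · ((a⁴)³)) · ((a⁴)³)) · (a³)) / c⁵    [quotient of powers]
= ((((c⁻¹² · a¹²) · ((a⁴)³)) · ((a⁴)³)) · (a³)) / c⁵    [power of a power]
= ((((c⁻¹² · a¹²) · a¹²) · ((a⁴)³)) · (a³)) / c⁵    [power of a power]
= ((((c⁻¹² · a¹²) · a¹²) · a¹²) · (a³)) / c⁵    [power of a power]
= a³⁹·c⁻¹⁷    [quotient of powers; product of powers]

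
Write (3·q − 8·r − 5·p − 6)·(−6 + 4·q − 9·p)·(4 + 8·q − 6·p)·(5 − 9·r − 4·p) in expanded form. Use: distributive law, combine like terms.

(3·q − 8·r − 5·p − 6)·(−6 + 4·q − 9·p)·(4 + 8·q − 6·p)·(5 − 9·r − 4·p)
= (−18·q + 12·q^2 − 27·p·q + 48·r − 32·q·r + 72·p·r + 30·p − 20·p·q + 45·p^2 + 36 − 24·q + 54·p)·(4 + 8·q − 6·p)·(5 − 9·r − 4·p)    [distributive law]
= (−42·q + 12·q^2 − 47·p·q + 48·r − 32·q·r + 72·p·r + 84·p + 45·p^2 + 36)·(4 + 8·q − 6·p)·(5 − 9·r − 4·p)    [combine like terms]
= (−168·q − 336·q^2 + 252·p·q + 48·q^2 + 96·q^3 − 72·p·q^2 − 188·p·q − 376·p·q^2 + 282·p^2·q + 192·r + 384·q·r − 288·p·r − 128·q·r − 256·q^2·r + 192·p·q·r + 288·p·r + 576·p·q·r − 432·p^2·r + 336·p + 672·p·q − 504·p^2 + 180·p^2 + 360·p^2·q − 270·p^3 + 144 + 288·q − 216·p)·(5 − 9·r − 4·p)    [distributive law]
= (120·q − 288·q^2 + 736·p·q + 96·q^3 − 448·p·q^2 + 642·p^2·q + 192·r + 256·q·r − 256·q^2·r + 768·p·q·r − 432·p^2·r + 120·p − 324·p^2 − 270·p^3 + 144)·(5 − 9·r − 4·p)    [combine like terms]
= 600·q − 1080·q·r − 480·p·q − 1440·q^2 + 2592·q^2·r + 1152·p·q^2 + 3680·p·q − 6624·p·q·r − 2944·p^2·q + 480·q^3 − 864·q^3·r − 384·p·q^3 − 2240·p·q^2 + 4032·p·q^2·r + 1792·p^2·q^2 + 3210·p^2·q − 5778·p^2·q·r − 2568·p^3·q + 960·r − 1728·r^2 − 768·p·r + 1280·q·r − 2304·q·r^2 − 1024·p·q·r − 1280·q^2·r + 2304·q^2·r^2 + 1024·p·q^2·r + 3840·p·q·r − 6912·p·q·r^2 − 3072·p^2·q·r − 2160·p^2·r + 3888·p^2·r^2 + 1728·p^3·r + 600·p − 1080·p·r − 480·p^2 − 1620·p^2 + 2916·p^2·r + 1296·p^3 − 1350·p^3 + 2430·p^3·r + 1080·p^4 + 720 − 1296·r − 576·p    [distributive law]
= 600·q + 200·q·r + 3200·p·q − 1440·q^2 + 1312·q^2·r − 1088·p·q^2 − 3808·p·q·r + 266·p^2·q + 480·q^3 − 864·q^3·r − 384·p·q^3 + 5056·p·q^2·r + 1792·p^2·q^2 − 8850·p^2·q·r − 2568·p^3·q − 336·r − 1728·r^2 − 1848·p·r − 2304·q·r^2 + 2304·q^2·r^2 − 6912·p·q·r^2 + 756·p^2·r + 3888·p^2·r^2 + 4158·p^3·r + 24·p − 2100·p^2 − 54·p^3 + 1080·p^4 + 720    [combine like terms]

600·q + 200·q·r + 3200·p·q − 1440·q^2 + 1312·q^2·r − 1088·p·q^2 − 3808·p·q·r + 266·p^2·q + 480·q^3 − 864·q^3·r − 384·p·q^3 + 5056·p·q^2·r + 1792·p^2·q^2 − 8850·p^2·q·r − 2568·p^3·q − 336·r − 1728·r^2 − 1848·p·r − 2304·q·r^2 + 2304·q^2·r^2 − 6912·p·q·r^2 + 756·p^2·r + 3888·p^2·r^2 + 4158·p^3·r + 24·p − 2100·p^2 − 54·p^3 + 1080·p^4 + 720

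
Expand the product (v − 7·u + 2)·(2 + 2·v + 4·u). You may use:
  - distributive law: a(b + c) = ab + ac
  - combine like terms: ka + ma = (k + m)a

6·v + 2·v^2 − 10·u·v − 6·u − 28·u^2 + 4

(v − 7·u + 2)·(2 + 2·v + 4·u)
= 2·v + 2·v^2 + 4·u·v − 14·u − 14·u·v − 28·u^2 + 4 + 4·v + 8·u    [distributive law]
= 6·v + 2·v^2 − 10·u·v − 6·u − 28·u^2 + 4    [combine like terms]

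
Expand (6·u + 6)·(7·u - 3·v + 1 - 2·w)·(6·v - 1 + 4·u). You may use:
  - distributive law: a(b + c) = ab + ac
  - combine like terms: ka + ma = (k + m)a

180·u^2·v + 150·u^2 + 168·u^3 - 108·u·v^2 + 234·u·v - 24·u - 72·u·v·w - 36·u·w - 48·u^2·w - 108·v^2 + 54·v - 6 - 72·v·w + 12·w

(6·u + 6)·(7·u - 3·v + 1 - 2·w)·(6·v - 1 + 4·u)
= (42·u^2 - 18·u·v + 6·u - 12·u·w + 42·u - 18·v + 6 - 12·w)·(6·v - 1 + 4·u)    [distributive law]
= (42·u^2 - 18·u·v + 48·u - 12·u·w - 18·v + 6 - 12·w)·(6·v - 1 + 4·u)    [combine like terms]
= 252·u^2·v - 42·u^2 + 168·u^3 - 108·u·v^2 + 18·u·v - 72·u^2·v + 288·u·v - 48·u + 192·u^2 - 72·u·v·w + 12·u·w - 48·u^2·w - 108·v^2 + 18·v - 72·u·v + 36·v - 6 + 24·u - 72·v·w + 12·w - 48·u·w    [distributive law]
= 180·u^2·v + 150·u^2 + 168·u^3 - 108·u·v^2 + 234·u·v - 24·u - 72·u·v·w - 36·u·w - 48·u^2·w - 108·v^2 + 54·v - 6 - 72·v·w + 12·w    [combine like terms]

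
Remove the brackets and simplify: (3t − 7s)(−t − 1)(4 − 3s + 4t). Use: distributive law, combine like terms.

−24t² + 37st² − 12t³ − 12t + 65st − 21s²t + 28s − 21s²

(3t − 7s)(−t − 1)(4 − 3s + 4t)
= (−3t² − 3t + 7st + 7s)(4 − 3s + 4t)    [distributive law]
= −12t² + 9st² − 12t³ − 12t + 9st − 12t² + 28st − 21s²t + 28st² + 28s − 21s² + 28st    [distributive law]
= −24t² + 37st² − 12t³ − 12t + 65st − 21s²t + 28s − 21s²    [combine like terms]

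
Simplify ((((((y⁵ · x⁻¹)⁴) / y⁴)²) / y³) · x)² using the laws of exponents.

x⁻¹⁴·y⁵⁸

((((((y⁵ · x⁻¹)⁴) / y⁴)²) / y³) · x)²
= ((((((y⁵ · x⁻¹)⁴) / y⁴)²) / y³)²) · (x²)    [power of a product]
= ((((((y⁵ · x⁻¹)⁴) / y⁴)²)²) / ((y³)²)) · (x²)    [power of a quotient]
= (((((y⁵ · x⁻¹)⁴) / y⁴)⁴) / ((y³)²)) · (x²)    [power of a power]
= (((((y⁵ · x⁻¹)⁴)⁴) / ((y⁴)⁴)) / ((y³)²)) · (x²)    [power of a quotient]
= ((((y⁵ · x⁻¹)¹⁶) / ((y⁴)⁴)) / ((y³)²)) · (x²)    [power of a power]
= (((((y⁵)¹⁶) · ((x⁻¹)¹⁶)) / ((y⁴)⁴)) / ((y³)²)) · (x²)    [power of a product]
= (((y⁸⁰ · ((x⁻¹)¹⁶)) / ((y⁴)⁴)) / ((y³)²)) · (x²)    [power of a power]
= (((y⁸⁰ · x⁻¹⁶) / ((y⁴)⁴)) / ((y³)²)) · (x²)    [power of a power]
= (((y⁸⁰ · x⁻¹⁶) / y¹⁶) / ((y³)²)) · (x²)    [power of a power]
= (((y⁸⁰ · x⁻¹⁶) / y¹⁶) / y⁶) · (x²)    [power of a power]
= x⁻¹⁴·y⁵⁸    [quotient of powers; product of powers]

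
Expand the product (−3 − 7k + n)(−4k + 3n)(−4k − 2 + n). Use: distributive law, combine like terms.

−104k^2 − 24k + 98kn + 18n − 15n^2 − 112k^3 + 128k^2n − 37kn^2 + 3n^3

(−3 − 7k + n)(−4k + 3n)(−4k − 2 + n)
= (12k − 9n + 28k^2 − 21kn − 4kn + 3n^2)(−4k − 2 + n)    [distributive law]
= (12k − 9n + 28k^2 − 25kn + 3n^2)(−4k − 2 + n)    [combine like terms]
= −48k^2 − 24k + 12kn + 36kn + 18n − 9n^2 − 112k^3 − 56k^2 + 28k^2n + 100k^2n + 50kn − 25kn^2 − 12kn^2 − 6n^2 + 3n^3    [distributive law]
= −104k^2 − 24k + 98kn + 18n − 15n^2 − 112k^3 + 128k^2n − 37kn^2 + 3n^3    [combine like terms]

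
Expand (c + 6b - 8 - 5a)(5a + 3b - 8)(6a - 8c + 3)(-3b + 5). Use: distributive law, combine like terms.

(c + 6b - 8 - 5a)(5a + 3b - 8)(6a - 8c + 3)(-3b + 5)
= (5ac + 3bc - 8c + 30ab + 18b^2 - 48b - 40a - 24b + 64 - 25a^2 - 15ab + 40a)(6a - 8c + 3)(-3b + 5)    [distributive law]
= (5ac + 3bc - 8c + 15ab + 18b^2 - 72b + 64 - 25a^2)(6a - 8c + 3)(-3b + 5)    [combine like terms]
= (30a^2c - 40ac^2 + 15ac + 18abc - 24bc^2 + 9bc - 48ac + 64c^2 - 24c + 90a^2b - 120abc + 45ab + 108ab^2 - 144b^2c + 54b^2 - 432ab + 576bc - 216b + 384a - 512c + 192 - 150a^3 + 200a^2c - 75a^2)(-3b + 5)    [distributive law]
= (230a^2c - 40ac^2 - 33ac - 102abc - 24bc^2 + 585bc + 64c^2 - 536c + 90a^2b - 387ab + 108ab^2 - 144b^2c + 54b^2 - 216b + 384a + 192 - 150a^3 - 75a^2)(-3b + 5)    [combine like terms]
= -690a^2bc + 1150a^2c + 120abc^2 - 200ac^2 + 99abc - 165ac + 306ab^2c - 510abc + 72b^2c^2 - 120bc^2 - 1755b^2c + 2925bc - 192bc^2 + 320c^2 + 1608bc - 2680c - 270a^2b^2 + 450a^2b + 1161ab^2 - 1935ab - 324ab^3 + 540ab^2 + 432b^3c - 720b^2c - 162b^3 + 270b^2 + 648b^2 - 1080b - 1152ab + 1920a - 576b + 960 + 450a^3b - 750a^3 + 225a^2b - 375a^2    [distributive law]
= -690a^2bc + 1150a^2c + 120abc^2 - 200ac^2 - 411abc - 165ac + 306ab^2c + 72b^2c^2 - 312bc^2 - 2475b^2c + 4533bc + 320c^2 - 2680c - 270a^2b^2 + 675a^2b + 1701ab^2 - 3087ab - 324ab^3 + 432b^3c - 162b^3 + 918b^2 - 1656b + 1920a + 960 + 450a^3b - 750a^3 - 375a^2    [combine like terms]

-690a^2bc + 1150a^2c + 120abc^2 - 200ac^2 - 411abc - 165ac + 306ab^2c + 72b^2c^2 - 312bc^2 - 2475b^2c + 4533bc + 320c^2 - 2680c - 270a^2b^2 + 675a^2b + 1701ab^2 - 3087ab - 324ab^3 + 432b^3c - 162b^3 + 918b^2 - 1656b + 1920a + 960 + 450a^3b - 750a^3 - 375a^2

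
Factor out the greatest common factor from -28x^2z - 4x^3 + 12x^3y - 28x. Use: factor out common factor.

-28x^2z - 4x^3 + 12x^3y - 28x
= 4(-7x^2z - x^3 + 3x^3y - 7x)    [factor out 4]
= 4x(-7xz - x^2 + 3x^2y - 7)    [factor out x]

4x(-7xz - x^2 + 3x^2y - 7)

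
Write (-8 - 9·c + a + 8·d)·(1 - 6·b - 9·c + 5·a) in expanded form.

(-8 - 9·c + a + 8·d)·(1 - 6·b - 9·c + 5·a)
= -8 + 48·b + 72·c - 40·a - 9·c + 54·b·c + 81·c^2 - 45·a·c + a - 6·a·b - 9·a·c + 5·a^2 + 8·d - 48·b·d - 72·c·d + 40·a·d    [distributive law]
= -8 + 48·b + 63·c - 39·a + 54·b·c + 81·c^2 - 54·a·c - 6·a·b + 5·a^2 + 8·d - 48·b·d - 72·c·d + 40·a·d    [combine like terms]

-8 + 48·b + 63·c - 39·a + 54·b·c + 81·c^2 - 54·a·c - 6·a·b + 5·a^2 + 8·d - 48·b·d - 72·c·d + 40·a·d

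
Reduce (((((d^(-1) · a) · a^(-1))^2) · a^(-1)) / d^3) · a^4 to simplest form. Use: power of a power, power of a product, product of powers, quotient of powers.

a^3d^(-5)

(((((d^(-1) · a) · a^(-1))^2) · a^(-1)) / d^3) · a^4
= (((((d^(-1) · a)^2) · ((a^(-1))^2)) · a^(-1)) / d^3) · a^4    [power of a product]
= ((((((d^(-1))^2) · (a^2)) · ((a^(-1))^2)) · a^(-1)) / d^3) · a^4    [power of a product]
= ((((d^(-2) · (a^2)) · ((a^(-1))^2)) · a^(-1)) / d^3) · a^4    [power of a power]
= ((((d^(-2) · a^2) · a^(-2)) · a^(-1)) / d^3) · a^4    [power of a power]
= a^3d^(-5)    [quotient of powers; product of powers]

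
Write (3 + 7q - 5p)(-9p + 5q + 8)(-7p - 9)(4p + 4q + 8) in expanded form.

(3 + 7q - 5p)(-9p + 5q + 8)(-7p - 9)(4p + 4q + 8)
= (-27p + 15q + 24 - 63pq + 35q^2 + 56q + 45p^2 - 25pq - 40p)(-7p - 9)(4p + 4q + 8)    [distributive law]
= (-67p + 71q + 24 - 88pq + 35q^2 + 45p^2)(-7p - 9)(4p + 4q + 8)    [combine like terms]
= (469p^2 + 603p - 497pq - 639q - 168p - 216 + 616p^2q + 792pq - 245pq^2 - 315q^2 - 315p^3 - 405p^2)(4p + 4q + 8)    [distributive law]
= (64p^2 + 435p + 295pq - 639q - 216 + 616p^2q - 245pq^2 - 315q^2 - 315p^3)(4p + 4q + 8)    [combine like terms]
= 256p^3 + 256p^2q + 512p^2 + 1740p^2 + 1740pq + 3480p + 1180p^2q + 1180pq^2 + 2360pq - 2556pq - 2556q^2 - 5112q - 864p - 864q - 1728 + 2464p^3q + 2464p^2q^2 + 4928p^2q - 980p^2q^2 - 980pq^3 - 1960pq^2 - 1260pq^2 - 1260q^3 - 2520q^2 - 1260p^4 - 1260p^3q - 2520p^3    [distributive law]
= -2264p^3 + 6364p^2q + 2252p^2 + 1544pq + 2616p - 2040pq^2 - 5076q^2 - 5976q - 1728 + 1204p^3q + 1484p^2q^2 - 980pq^3 - 1260q^3 - 1260p^4    [combine like terms]

-2264p^3 + 6364p^2q + 2252p^2 + 1544pq + 2616p - 2040pq^2 - 5076q^2 - 5976q - 1728 + 1204p^3q + 1484p^2q^2 - 980pq^3 - 1260q^3 - 1260p^4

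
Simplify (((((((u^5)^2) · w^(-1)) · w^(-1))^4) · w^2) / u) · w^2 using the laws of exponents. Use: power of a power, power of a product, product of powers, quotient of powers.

u^39·w^(-4)

(((((((u^5)^2) · w^(-1)) · w^(-1))^4) · w^2) / u) · w^2
= (((((((u^5)^2) · w^(-1))^4) · ((w^(-1))^4)) · w^2) / u) · w^2    [power of a product]
= (((((((u^5)^2)^4) · ((w^(-1))^4)) · ((w^(-1))^4)) · w^2) / u) · w^2    [power of a product]
= ((((((u^5)^8) · ((w^(-1))^4)) · ((w^(-1))^4)) · w^2) / u) · w^2    [power of a power]
= ((((u^40 · ((w^(-1))^4)) · ((w^(-1))^4)) · w^2) / u) · w^2    [power of a power]
= ((((u^40 · w^(-4)) · ((w^(-1))^4)) · w^2) / u) · w^2    [power of a power]
= ((((u^40 · w^(-4)) · w^(-4)) · w^2) / u) · w^2    [power of a power]
= u^39·w^(-4)    [quotient of powers; product of powers]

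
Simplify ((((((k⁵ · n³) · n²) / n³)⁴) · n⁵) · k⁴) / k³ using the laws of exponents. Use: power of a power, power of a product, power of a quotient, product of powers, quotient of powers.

((((((k⁵ · n³) · n²) / n³)⁴) · n⁵) · k⁴) / k³
= ((((((k⁵ · n³) · n²)⁴) / ((n³)⁴)) · n⁵) · k⁴) / k³    [power of a quotient]
= ((((((k⁵ · n³)⁴) · ((n²)⁴)) / ((n³)⁴)) · n⁵) · k⁴) / k³    [power of a product]
= (((((((k⁵)⁴) · ((n³)⁴)) · ((n²)⁴)) / ((n³)⁴)) · n⁵) · k⁴) / k³    [power of a product]
= (((((k²⁰ · ((n³)⁴)) · ((n²)⁴)) / ((n³)⁴)) · n⁵) · k⁴) / k³    [power of a power]
= (((((k²⁰ · n¹²) · ((n²)⁴)) / ((n³)⁴)) · n⁵) · k⁴) / k³    [power of a power]
= (((((k²⁰ · n¹²) · n⁸) / ((n³)⁴)) · n⁵) · k⁴) / k³    [power of a power]
= (((((k²⁰ · n¹²) · n⁸) / n¹²) · n⁵) · k⁴) / k³    [power of a power]
= k²¹n¹³    [quotient of powers; product of powers]

k²¹n¹³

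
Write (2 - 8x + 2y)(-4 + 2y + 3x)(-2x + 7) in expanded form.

(2 - 8x + 2y)(-4 + 2y + 3x)(-2x + 7)
= (-8 + 4y + 6x + 32x - 16xy - 24x² - 8y + 4y² + 6xy)(-2x + 7)    [distributive law]
= (-8 - 4y + 38x - 10xy - 24x² + 4y²)(-2x + 7)    [combine like terms]
= 16x - 56 + 8xy - 28y - 76x² + 266x + 20x²y - 70xy + 48x³ - 168x² - 8xy² + 28y²    [distributive law]
= 282x - 56 - 62xy - 28y - 244x² + 20x²y + 48x³ - 8xy² + 28y²    [combine like terms]

282x - 56 - 62xy - 28y - 244x² + 20x²y + 48x³ - 8xy² + 28y²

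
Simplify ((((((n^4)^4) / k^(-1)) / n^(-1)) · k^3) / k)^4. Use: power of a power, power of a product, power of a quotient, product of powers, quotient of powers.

((((((n^4)^4) / k^(-1)) / n^(-1)) · k^3) / k)^4
= ((((((n^4)^4) / k^(-1)) / n^(-1)) · k^3)^4) / (k^4)    [power of a quotient]
= ((((((n^4)^4) / k^(-1)) / n^(-1))^4) · ((k^3)^4)) / (k^4)    [power of a product]
= ((((((n^4)^4) / k^(-1))^4) / ((n^(-1))^4)) · ((k^3)^4)) / (k^4)    [power of a quotient]
= ((((((n^4)^4)^4) / ((k^(-1))^4)) / ((n^(-1))^4)) · ((k^3)^4)) / (k^4)    [power of a quotient]
= (((((n^4)^16) / ((k^(-1))^4)) / ((n^(-1))^4)) · ((k^3)^4)) / (k^4)    [power of a power]
= (((n^64 / ((k^(-1))^4)) / ((n^(-1))^4)) · ((k^3)^4)) / (k^4)    [power of a power]
= (((n^64 / k^(-4)) / ((n^(-1))^4)) · ((k^3)^4)) / (k^4)    [power of a power]
= (((n^64 / k^(-4)) / n^(-4)) · ((k^3)^4)) / (k^4)    [power of a power]
= (((n^64 / k^(-4)) / n^(-4)) · k^12) / (k^4)    [power of a power]
= k^12n^68    [quotient of powers; product of powers]

k^12n^68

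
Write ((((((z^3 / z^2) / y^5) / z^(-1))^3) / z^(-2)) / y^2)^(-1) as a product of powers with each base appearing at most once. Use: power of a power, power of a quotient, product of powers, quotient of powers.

((((((z^3 / z^2) / y^5) / z^(-1))^3) / z^(-2)) / y^2)^(-1)
= ((((((z^3 / z^2) / y^5) / z^(-1))^3) / z^(-2))^(-1)) / ((y^2)^(-1))    [power of a quotient]
= ((((((z^3 / z^2) / y^5) / z^(-1))^3)^(-1)) / ((z^(-2))^(-1))) / ((y^2)^(-1))    [power of a quotient]
= (((((z^3 / z^2) / y^5) / z^(-1))^(-3)) / ((z^(-2))^(-1))) / ((y^2)^(-1))    [power of a power]
= (((((z^3 / z^2) / y^5)^(-3)) / ((z^(-1))^(-3))) / ((z^(-2))^(-1))) / ((y^2)^(-1))    [power of a quotient]
= (((((z^3 / z^2)^(-3)) / ((y^5)^(-3))) / ((z^(-1))^(-3))) / ((z^(-2))^(-1))) / ((y^2)^(-1))    [power of a quotient]
= ((((((z^3)^(-3)) / ((z^2)^(-3))) / ((y^5)^(-3))) / ((z^(-1))^(-3))) / ((z^(-2))^(-1))) / ((y^2)^(-1))    [power of a quotient]
= ((((z^(-9) / ((z^2)^(-3))) / ((y^5)^(-3))) / ((z^(-1))^(-3))) / ((z^(-2))^(-1))) / ((y^2)^(-1))    [power of a power]
= ((((z^(-9) / z^(-6)) / ((y^5)^(-3))) / ((z^(-1))^(-3))) / ((z^(-2))^(-1))) / ((y^2)^(-1))    [power of a power]
= (((z^(-3) / ((y^5)^(-3))) / ((z^(-1))^(-3))) / ((z^(-2))^(-1))) / ((y^2)^(-1))    [quotient of powers]
= (((z^(-3) / y^(-15)) / ((z^(-1))^(-3))) / ((z^(-2))^(-1))) / ((y^2)^(-1))    [power of a power]
= (((z^(-3) / y^(-15)) / z^3) / ((z^(-2))^(-1))) / ((y^2)^(-1))    [power of a power]
= (((z^(-3) / y^(-15)) / z^3) / z^2) / ((y^2)^(-1))    [power of a power]
= (((z^(-3) / y^(-15)) / z^3) / z^2) / y^(-2)    [power of a power]
= y^17z^(-8)    [quotient of powers; product of powers]

y^17z^(-8)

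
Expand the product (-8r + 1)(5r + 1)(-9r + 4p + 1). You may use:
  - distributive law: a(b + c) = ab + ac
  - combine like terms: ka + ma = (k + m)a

(-8r + 1)(5r + 1)(-9r + 4p + 1)
= (-40r^2 - 8r + 5r + 1)(-9r + 4p + 1)    [distributive law]
= (-40r^2 - 3r + 1)(-9r + 4p + 1)    [combine like terms]
= 360r^3 - 160pr^2 - 40r^2 + 27r^2 - 12pr - 3r - 9r + 4p + 1    [distributive law]
= 360r^3 - 160pr^2 - 13r^2 - 12pr - 12r + 4p + 1    [combine like terms]

360r^3 - 160pr^2 - 13r^2 - 12pr - 12r + 4p + 1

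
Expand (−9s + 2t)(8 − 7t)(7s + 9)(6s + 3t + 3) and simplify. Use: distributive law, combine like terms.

(−9s + 2t)(8 − 7t)(7s + 9)(6s + 3t + 3)
= (−72s + 63st + 16t − 14t^2)(7s + 9)(6s + 3t + 3)    [distributive law]
= (−504s^2 − 648s + 441s^2t + 567st + 112st + 144t − 98st^2 − 126t^2)(6s + 3t + 3)    [distributive law]
= (−504s^2 − 648s + 441s^2t + 679st + 144t − 98st^2 − 126t^2)(6s + 3t + 3)    [combine like terms]
= −3024s^3 − 1512s^2t − 1512s^2 − 3888s^2 − 1944st − 1944s + 2646s^3t + 1323s^2t^2 + 1323s^2t + 4074s^2t + 2037st^2 + 2037st + 864st + 432t^2 + 432t − 588s^2t^2 − 294st^3 − 294st^2 − 756st^2 − 378t^3 − 378t^2    [distributive law]
= −3024s^3 + 3885s^2t − 5400s^2 + 957st − 1944s + 2646s^3t + 735s^2t^2 + 987st^2 + 54t^2 + 432t − 294st^3 − 378t^3    [combine like terms]

−3024s^3 + 3885s^2t − 5400s^2 + 957st − 1944s + 2646s^3t + 735s^2t^2 + 987st^2 + 54t^2 + 432t − 294st^3 − 378t^3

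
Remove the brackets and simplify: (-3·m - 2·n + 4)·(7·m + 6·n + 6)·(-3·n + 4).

63·m^2·n - 84·m^2 + 96·m·n^2 - 158·m·n + 40·m + 36·n^3 - 84·n^2 - 24·n + 96

(-3·m - 2·n + 4)·(7·m + 6·n + 6)·(-3·n + 4)
= (-21·m^2 - 18·m·n - 18·m - 14·m·n - 12·n^2 - 12·n + 28·m + 24·n + 24)·(-3·n + 4)    [distributive law]
= (-21·m^2 - 32·m·n + 10·m - 12·n^2 + 12·n + 24)·(-3·n + 4)    [combine like terms]
= 63·m^2·n - 84·m^2 + 96·m·n^2 - 128·m·n - 30·m·n + 40·m + 36·n^3 - 48·n^2 - 36·n^2 + 48·n - 72·n + 96    [distributive law]
= 63·m^2·n - 84·m^2 + 96·m·n^2 - 158·m·n + 40·m + 36·n^3 - 84·n^2 - 24·n + 96    [combine like terms]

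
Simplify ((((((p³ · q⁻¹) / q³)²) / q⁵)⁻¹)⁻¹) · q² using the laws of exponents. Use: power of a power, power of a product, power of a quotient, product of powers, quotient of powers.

p⁶q⁻¹¹

((((((p³ · q⁻¹) / q³)²) / q⁵)⁻¹)⁻¹) · q²
= (((((p³ · q⁻¹) / q³)²) / q⁵)¹) · q²    [power of a power]
= (((((p³ · q⁻¹) / q³)²)¹) / ((q⁵)¹)) · q²    [power of a quotient]
= ((((p³ · q⁻¹) / q³)²) / ((q⁵)¹)) · q²    [power of a power]
= ((((p³ · q⁻¹)²) / ((q³)²)) / ((q⁵)¹)) · q²    [power of a quotient]
= (((((p³)²) · ((q⁻¹)²)) / ((q³)²)) / ((q⁵)¹)) · q²    [power of a product]
= (((p⁶ · ((q⁻¹)²)) / ((q³)²)) / ((q⁵)¹)) · q²    [power of a power]
= (((p⁶ · q⁻²) / ((q³)²)) / ((q⁵)¹)) · q²    [power of a power]
= (((p⁶ · q⁻²) / q⁶) / ((q⁵)¹)) · q²    [power of a power]
= (((p⁶ · q⁻²) / q⁶) / q⁵) · q²    [power of a power]
= p⁶q⁻¹¹    [quotient of powers; product of powers]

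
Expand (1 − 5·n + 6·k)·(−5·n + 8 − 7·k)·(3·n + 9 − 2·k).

90·n^2 − 381·n + 258·k·n + 72 + 353·k − 460·k^2 + 75·n^3 − 35·k·n^2 − 136·k^2·n + 84·k^3

(1 − 5·n + 6·k)·(−5·n + 8 − 7·k)·(3·n + 9 − 2·k)
= (−5·n + 8 − 7·k + 25·n^2 − 40·n + 35·k·n − 30·k·n + 48·k − 42·k^2)·(3·n + 9 − 2·k)    [distributive law]
= (−45·n + 8 + 41·k + 25·n^2 + 5·k·n − 42·k^2)·(3·n + 9 − 2·k)    [combine like terms]
= −135·n^2 − 405·n + 90·k·n + 24·n + 72 − 16·k + 123·k·n + 369·k − 82·k^2 + 75·n^3 + 225·n^2 − 50·k·n^2 + 15·k·n^2 + 45·k·n − 10·k^2·n − 126·k^2·n − 378·k^2 + 84·k^3    [distributive law]
= 90·n^2 − 381·n + 258·k·n + 72 + 353·k − 460·k^2 + 75·n^3 − 35·k·n^2 − 136·k^2·n + 84·k^3    [combine like terms]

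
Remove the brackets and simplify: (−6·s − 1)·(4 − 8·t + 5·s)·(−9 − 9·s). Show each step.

(−6·s − 1)·(4 − 8·t + 5·s)·(−9 − 9·s)
= (−24·s + 48·s·t − 30·s^2 − 4 + 8·t − 5·s)·(−9 − 9·s)    [distributive law]
= (−29·s + 48·s·t − 30·s^2 − 4 + 8·t)·(−9 − 9·s)    [combine like terms]
= 261·s + 261·s^2 − 432·s·t − 432·s^2·t + 270·s^2 + 270·s^3 + 36 + 36·s − 72·t − 72·s·t    [distributive law]
= 297·s + 531·s^2 − 504·s·t − 432·s^2·t + 270·s^3 + 36 − 72·t    [combine like terms]

297·s + 531·s^2 − 504·s·t − 432·s^2·t + 270·s^3 + 36 − 72·t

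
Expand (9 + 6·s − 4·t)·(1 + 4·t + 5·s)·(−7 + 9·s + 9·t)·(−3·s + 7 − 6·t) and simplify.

(9 + 6·s − 4·t)·(1 + 4·t + 5·s)·(−7 + 9·s + 9·t)·(−3·s + 7 − 6·t)
= (9 + 36·t + 45·s + 6·s + 24·s·t + 30·s^2 − 4·t − 16·t^2 − 20·s·t)·(−7 + 9·s + 9·t)·(−3·s + 7 − 6·t)    [distributive law]
= (9 + 32·t + 51·s + 4·s·t + 30·s^2 − 16·t^2)·(−7 + 9·s + 9·t)·(−3·s + 7 − 6·t)    [combine like terms]
= (−63 + 81·s + 81·t − 224·t + 288·s·t + 288·t^2 − 357·s + 459·s^2 + 459·s·t − 28·s·t + 36·s^2·t + 36·s·t^2 − 210·s^2 + 270·s^3 + 270·s^2·t + 112·t^2 − 144·s·t^2 − 144·t^3)·(−3·s + 7 − 6·t)    [distributive law]
= (−63 − 276·s − 143·t + 719·s·t + 400·t^2 + 249·s^2 + 306·s^2·t − 108·s·t^2 + 270·s^3 − 144·t^3)·(−3·s + 7 − 6·t)    [combine like terms]
= 189·s − 441 + 378·t + 828·s^2 − 1932·s + 1656·s·t + 429·s·t − 1001·t + 858·t^2 − 2157·s^2·t + 5033·s·t − 4314·s·t^2 − 1200·s·t^2 + 2800·t^2 − 2400·t^3 − 747·s^3 + 1743·s^2 − 1494·s^2·t − 918·s^3·t + 2142·s^2·t − 1836·s^2·t^2 + 324·s^2·t^2 − 756·s·t^2 + 648·s·t^3 − 810·s^4 + 1890·s^3 − 1620·s^3·t + 432·s·t^3 − 1008·t^3 + 864·t^4    [distributive law]
= −1743·s − 441 − 623·t + 2571·s^2 + 7118·s·t + 3658·t^2 − 1509·s^2·t − 6270·s·t^2 − 3408·t^3 + 1143·s^3 − 2538·s^3·t − 1512·s^2·t^2 + 1080·s·t^3 − 810·s^4 + 864·t^4    [combine like terms]

−1743·s − 441 − 623·t + 2571·s^2 + 7118·s·t + 3658·t^2 − 1509·s^2·t − 6270·s·t^2 − 3408·t^3 + 1143·s^3 − 2538·s^3·t − 1512·s^2·t^2 + 1080·s·t^3 − 810·s^4 + 864·t^4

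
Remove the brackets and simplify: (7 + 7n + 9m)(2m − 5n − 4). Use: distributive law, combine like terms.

(7 + 7n + 9m)(2m − 5n − 4)
= 14m − 35n − 28 + 14mn − 35n² − 28n + 18m² − 45mn − 36m    [distributive law]
= −22m − 63n − 28 − 31mn − 35n² + 18m²    [combine like terms]

−22m − 63n − 28 − 31mn − 35n² + 18m²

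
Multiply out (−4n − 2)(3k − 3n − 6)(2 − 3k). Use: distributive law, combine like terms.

−114kn + 36k^2n + 24n^2 − 36kn^2 + 60n − 48k + 18k^2 + 24

(−4n − 2)(3k − 3n − 6)(2 − 3k)
= (−12kn + 12n^2 + 24n − 6k + 6n + 12)(2 − 3k)    [distributive law]
= (−12kn + 12n^2 + 30n − 6k + 12)(2 − 3k)    [combine like terms]
= −24kn + 36k^2n + 24n^2 − 36kn^2 + 60n − 90kn − 12k + 18k^2 + 24 − 36k    [distributive law]
= −114kn + 36k^2n + 24n^2 − 36kn^2 + 60n − 48k + 18k^2 + 24    [combine like terms]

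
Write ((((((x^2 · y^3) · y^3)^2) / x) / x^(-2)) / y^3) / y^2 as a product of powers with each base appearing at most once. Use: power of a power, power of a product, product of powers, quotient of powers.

x^5y^7

((((((x^2 · y^3) · y^3)^2) / x) / x^(-2)) / y^3) / y^2
= ((((((x^2 · y^3)^2) · ((y^3)^2)) / x) / x^(-2)) / y^3) / y^2    [power of a product]
= (((((((x^2)^2) · ((y^3)^2)) · ((y^3)^2)) / x) / x^(-2)) / y^3) / y^2    [power of a product]
= (((((x^4 · ((y^3)^2)) · ((y^3)^2)) / x) / x^(-2)) / y^3) / y^2    [power of a power]
= (((((x^4 · y^6) · ((y^3)^2)) / x) / x^(-2)) / y^3) / y^2    [power of a power]
= (((((x^4 · y^6) · y^6) / x) / x^(-2)) / y^3) / y^2    [power of a power]
= x^5y^7    [quotient of powers; product of powers]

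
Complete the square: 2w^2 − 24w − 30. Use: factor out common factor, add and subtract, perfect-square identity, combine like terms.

2w^2 − 24w − 30
= 2(w^2 − 12w) − 30    [factor out 2 from the w-terms]
= 2(w^2 − 12w + 36 − 36) − 30    [add and subtract 36 inside the bracket]
= 2(w − 6)^2 − 72 − 30    [perfect-square identity]
= 2(w − 6)^2 − 102    [combine constants]

2(w − 6)^2 − 102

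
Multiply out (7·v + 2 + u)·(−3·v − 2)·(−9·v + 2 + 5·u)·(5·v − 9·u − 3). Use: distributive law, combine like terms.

(7·v + 2 + u)·(−3·v − 2)·(−9·v + 2 + 5·u)·(5·v − 9·u − 3)
= (−21·v^2 − 14·v − 6·v − 4 − 3·u·v − 2·u)·(−9·v + 2 + 5·u)·(5·v − 9·u − 3)    [distributive law]
= (−21·v^2 − 20·v − 4 − 3·u·v − 2·u)·(−9·v + 2 + 5·u)·(5·v − 9·u − 3)    [combine like terms]
= (189·v^3 − 42·v^2 − 105·u·v^2 + 180·v^2 − 40·v − 100·u·v + 36·v − 8 − 20·u + 27·u·v^2 − 6·u·v − 15·u^2·v + 18·u·v − 4·u − 10·u^2)·(5·v − 9·u − 3)    [distributive law]
= (189·v^3 + 138·v^2 − 78·u·v^2 − 4·v − 88·u·v − 8 − 24·u − 15·u^2·v − 10·u^2)·(5·v − 9·u − 3)    [combine like terms]
= 945·v^4 − 1701·u·v^3 − 567·v^3 + 690·v^3 − 1242·u·v^2 − 414·v^2 − 390·u·v^3 + 702·u^2·v^2 + 234·u·v^2 − 20·v^2 + 36·u·v + 12·v − 440·u·v^2 + 792·u^2·v + 264·u·v − 40·v + 72·u + 24 − 120·u·v + 216·u^2 + 72·u − 75·u^2·v^2 + 135·u^3·v + 45·u^2·v − 50·u^2·v + 90·u^3 + 30·u^2    [distributive law]
= 945·v^4 − 2091·u·v^3 + 123·v^3 − 1448·u·v^2 − 434·v^2 + 627·u^2·v^2 + 180·u·v − 28·v + 787·u^2·v + 144·u + 24 + 246·u^2 + 135·u^3·v + 90·u^3    [combine like terms]

945·v^4 − 2091·u·v^3 + 123·v^3 − 1448·u·v^2 − 434·v^2 + 627·u^2·v^2 + 180·u·v − 28·v + 787·u^2·v + 144·u + 24 + 246·u^2 + 135·u^3·v + 90·u^3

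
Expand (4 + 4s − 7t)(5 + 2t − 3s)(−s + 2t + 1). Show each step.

(4 + 4s − 7t)(5 + 2t − 3s)(−s + 2t + 1)
= (20 + 8t − 12s + 20s + 8st − 12s² − 35t − 14t² + 21st)(−s + 2t + 1)    [distributive law]
= (20 − 27t + 8s + 29st − 12s² − 14t²)(−s + 2t + 1)    [combine like terms]
= −20s + 40t + 20 + 27st − 54t² − 27t − 8s² + 16st + 8s − 29s²t + 58st² + 29st + 12s³ − 24s²t − 12s² + 14st² − 28t³ − 14t²    [distributive law]
= −12s + 13t + 20 + 72st − 68t² − 20s² − 53s²t + 72st² + 12s³ − 28t³    [combine like terms]

−12s + 13t + 20 + 72st − 68t² − 20s² − 53s²t + 72st² + 12s³ − 28t³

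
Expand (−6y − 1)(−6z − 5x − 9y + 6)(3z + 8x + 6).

108yz² + 378xyz + 135yz + 240x²y − 36xy + 162y²z + 432xy² + 324y² − 162y + 18z² + 63xz + 18z + 40x² − 18x − 36

(−6y − 1)(−6z − 5x − 9y + 6)(3z + 8x + 6)
= (36yz + 30xy + 54y² − 36y + 6z + 5x + 9y − 6)(3z + 8x + 6)    [distributive law]
= (36yz + 30xy + 54y² − 27y + 6z + 5x − 6)(3z + 8x + 6)    [combine like terms]
= 108yz² + 288xyz + 216yz + 90xyz + 240x²y + 180xy + 162y²z + 432xy² + 324y² − 81yz − 216xy − 162y + 18z² + 48xz + 36z + 15xz + 40x² + 30x − 18z − 48x − 36    [distributive law]
= 108yz² + 378xyz + 135yz + 240x²y − 36xy + 162y²z + 432xy² + 324y² − 162y + 18z² + 63xz + 18z + 40x² − 18x − 36    [combine like terms]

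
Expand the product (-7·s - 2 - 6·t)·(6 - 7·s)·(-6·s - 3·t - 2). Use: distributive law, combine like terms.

70·s^2 + 216·s·t + 128·s - 294·s^3 - 399·s^2·t + 108·t + 24 + 108·t^2 - 126·s·t^2

(-7·s - 2 - 6·t)·(6 - 7·s)·(-6·s - 3·t - 2)
= (-42·s + 49·s^2 - 12 + 14·s - 36·t + 42·s·t)·(-6·s - 3·t - 2)    [distributive law]
= (-28·s + 49·s^2 - 12 - 36·t + 42·s·t)·(-6·s - 3·t - 2)    [combine like terms]
= 168·s^2 + 84·s·t + 56·s - 294·s^3 - 147·s^2·t - 98·s^2 + 72·s + 36·t + 24 + 216·s·t + 108·t^2 + 72·t - 252·s^2·t - 126·s·t^2 - 84·s·t    [distributive law]
= 70·s^2 + 216·s·t + 128·s - 294·s^3 - 399·s^2·t + 108·t + 24 + 108·t^2 - 126·s·t^2    [combine like terms]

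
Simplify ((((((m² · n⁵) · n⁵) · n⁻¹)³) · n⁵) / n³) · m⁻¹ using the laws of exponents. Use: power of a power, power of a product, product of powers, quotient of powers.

((((((m² · n⁵) · n⁵) · n⁻¹)³) · n⁵) / n³) · m⁻¹
= ((((((m² · n⁵) · n⁵)³) · ((n⁻¹)³)) · n⁵) / n³) · m⁻¹    [power of a product]
= ((((((m² · n⁵)³) · ((n⁵)³)) · ((n⁻¹)³)) · n⁵) / n³) · m⁻¹    [power of a product]
= (((((((m²)³) · ((n⁵)³)) · ((n⁵)³)) · ((n⁻¹)³)) · n⁵) / n³) · m⁻¹    [power of a product]
= (((((m⁶ · ((n⁵)³)) · ((n⁵)³)) · ((n⁻¹)³)) · n⁵) / n³) · m⁻¹    [power of a power]
= (((((m⁶ · n¹⁵) · ((n⁵)³)) · ((n⁻¹)³)) · n⁵) / n³) · m⁻¹    [power of a power]
= (((((m⁶ · n¹⁵) · n¹⁵) · ((n⁻¹)³)) · n⁵) / n³) · m⁻¹    [power of a power]
= (((((m⁶ · n¹⁵) · n¹⁵) · n⁻³) · n⁵) / n³) · m⁻¹    [power of a power]
= m⁵n²⁹    [quotient of powers; product of powers]

m⁵n²⁹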